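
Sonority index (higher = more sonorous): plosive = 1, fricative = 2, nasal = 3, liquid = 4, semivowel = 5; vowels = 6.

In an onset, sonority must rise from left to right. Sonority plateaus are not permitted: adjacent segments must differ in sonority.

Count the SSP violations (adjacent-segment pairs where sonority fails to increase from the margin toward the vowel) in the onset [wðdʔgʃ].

/w/ — semivowel, sonority 5.
/ð/ — fricative, sonority 2.
/d/ — plosive, sonority 1.
/ʔ/ — plosive, sonority 1.
/g/ — plosive, sonority 1.
/ʃ/ — fricative, sonority 2.
/w/→/ð/: 5→2 (does not rise) — violation.
/ð/→/d/: 2→1 (does not rise) — violation.
/d/→/ʔ/: 1→1 (plateau) — violation.
/ʔ/→/g/: 1→1 (plateau) — violation.
/g/→/ʃ/: 1→2 (rises) — ok.

4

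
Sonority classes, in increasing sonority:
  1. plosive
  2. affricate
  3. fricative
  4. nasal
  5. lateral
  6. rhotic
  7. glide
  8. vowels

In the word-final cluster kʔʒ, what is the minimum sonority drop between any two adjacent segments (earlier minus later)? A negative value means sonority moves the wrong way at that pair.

/k/ is a plosive (sonority 1).
/ʔ/ is a plosive (sonority 1).
/ʒ/ is a fricative (sonority 3).
/k/→/ʔ/: change +0.
/ʔ/→/ʒ/: change -2.
Minimum = -2.

-2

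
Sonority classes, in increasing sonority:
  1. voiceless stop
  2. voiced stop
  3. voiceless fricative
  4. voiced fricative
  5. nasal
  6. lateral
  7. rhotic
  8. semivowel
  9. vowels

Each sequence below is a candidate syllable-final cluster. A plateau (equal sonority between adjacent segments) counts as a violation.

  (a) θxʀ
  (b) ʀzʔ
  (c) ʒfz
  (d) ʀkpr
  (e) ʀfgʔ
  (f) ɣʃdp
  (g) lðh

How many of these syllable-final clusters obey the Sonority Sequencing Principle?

4

(a) θxʀ: profile 3-3-7 — violates.
(b) ʀzʔ: profile 7-4-1 — obeys.
(c) ʒfz: profile 4-3-4 — violates.
(d) ʀkpr: profile 7-1-1-7 — violates.
(e) ʀfgʔ: profile 7-3-2-1 — obeys.
(f) ɣʃdp: profile 4-3-2-1 — obeys.
(g) lðh: profile 6-4-3 — obeys.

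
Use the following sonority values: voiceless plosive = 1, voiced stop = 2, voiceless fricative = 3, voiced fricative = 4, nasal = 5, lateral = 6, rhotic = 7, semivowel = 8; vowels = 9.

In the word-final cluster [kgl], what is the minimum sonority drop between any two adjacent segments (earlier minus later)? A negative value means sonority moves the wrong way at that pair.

/k/: voiceless plosive = 1.
/g/: voiced stop = 2.
/l/: lateral = 6.
/k/→/g/: change -1.
/g/→/l/: change -4.
Minimum = -4.

-4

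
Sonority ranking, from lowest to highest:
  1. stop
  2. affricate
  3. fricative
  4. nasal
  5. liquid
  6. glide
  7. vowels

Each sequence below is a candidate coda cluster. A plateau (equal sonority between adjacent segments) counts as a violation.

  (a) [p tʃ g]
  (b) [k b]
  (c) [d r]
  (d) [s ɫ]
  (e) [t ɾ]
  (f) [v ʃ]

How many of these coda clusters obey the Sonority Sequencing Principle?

(a) [p tʃ g]: profile 1-2-1 — violates.
(b) [k b]: profile 1-1 — violates.
(c) [d r]: profile 1-5 — violates.
(d) [s ɫ]: profile 3-5 — violates.
(e) [t ɾ]: profile 1-5 — violates.
(f) [v ʃ]: profile 3-3 — violates.

0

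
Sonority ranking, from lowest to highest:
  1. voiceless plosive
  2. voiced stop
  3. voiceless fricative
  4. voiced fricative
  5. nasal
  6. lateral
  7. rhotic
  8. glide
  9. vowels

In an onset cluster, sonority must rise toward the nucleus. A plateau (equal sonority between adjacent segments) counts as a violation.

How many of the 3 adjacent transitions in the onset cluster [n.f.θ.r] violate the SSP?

/n/ — nasal, sonority 5.
/f/ — voiceless fricative, sonority 3.
/θ/ — voiceless fricative, sonority 3.
/r/ — rhotic, sonority 7.
/n/→/f/: 5→3 (does not rise) — violation.
/f/→/θ/: 3→3 (plateau) — violation.
/θ/→/r/: 3→7 (rises) — ok.

2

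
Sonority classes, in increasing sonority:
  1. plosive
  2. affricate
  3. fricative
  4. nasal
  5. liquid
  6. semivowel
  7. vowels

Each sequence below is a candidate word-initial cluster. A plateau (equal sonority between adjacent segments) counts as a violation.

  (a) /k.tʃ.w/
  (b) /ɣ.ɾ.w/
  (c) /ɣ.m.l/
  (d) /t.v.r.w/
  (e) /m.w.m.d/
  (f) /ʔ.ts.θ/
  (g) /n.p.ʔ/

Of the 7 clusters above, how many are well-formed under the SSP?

5

(a) /k.tʃ.w/: profile 1-2-6 — obeys.
(b) /ɣ.ɾ.w/: profile 3-5-6 — obeys.
(c) /ɣ.m.l/: profile 3-4-5 — obeys.
(d) /t.v.r.w/: profile 1-3-5-6 — obeys.
(e) /m.w.m.d/: profile 4-6-4-1 — violates.
(f) /ʔ.ts.θ/: profile 1-2-3 — obeys.
(g) /n.p.ʔ/: profile 4-1-1 — violates.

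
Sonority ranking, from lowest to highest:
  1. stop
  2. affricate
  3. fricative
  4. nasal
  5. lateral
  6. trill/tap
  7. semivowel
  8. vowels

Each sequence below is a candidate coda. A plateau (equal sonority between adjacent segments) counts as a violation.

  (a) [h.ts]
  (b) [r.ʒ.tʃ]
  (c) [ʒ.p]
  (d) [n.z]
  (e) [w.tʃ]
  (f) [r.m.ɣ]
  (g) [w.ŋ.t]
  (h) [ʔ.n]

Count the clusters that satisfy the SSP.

(a) sonority 3-2: well-formed.
(b) sonority 6-3-2: well-formed.
(c) sonority 3-1: well-formed.
(d) sonority 4-3: well-formed.
(e) sonority 7-2: well-formed.
(f) sonority 6-4-3: well-formed.
(g) sonority 7-4-1: well-formed.
(h) sonority 1-4: ill-formed.

7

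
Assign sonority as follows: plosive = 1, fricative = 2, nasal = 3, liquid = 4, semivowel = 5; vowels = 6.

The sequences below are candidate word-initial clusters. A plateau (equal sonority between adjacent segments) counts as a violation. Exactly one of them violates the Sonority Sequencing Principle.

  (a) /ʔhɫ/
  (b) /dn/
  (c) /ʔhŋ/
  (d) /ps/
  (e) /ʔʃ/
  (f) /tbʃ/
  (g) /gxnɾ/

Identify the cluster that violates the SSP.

f

(a) 1-2-4 → obeys
(b) 1-3 → obeys
(c) 1-2-3 → obeys
(d) 1-2 → obeys
(e) 1-2 → obeys
(f) 1-1-2 → violates
(g) 1-2-3-4 → obeys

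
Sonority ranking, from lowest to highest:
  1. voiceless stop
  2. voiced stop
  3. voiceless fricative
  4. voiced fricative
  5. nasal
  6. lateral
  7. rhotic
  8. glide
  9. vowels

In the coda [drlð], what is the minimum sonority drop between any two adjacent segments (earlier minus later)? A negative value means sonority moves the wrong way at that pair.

-5

/d/: voiced stop = 2.
/r/: rhotic = 7.
/l/: lateral = 6.
/ð/: voiced fricative = 4.
/d/→/r/: change -5.
/r/→/l/: change +1.
/l/→/ð/: change +2.
Minimum = -5.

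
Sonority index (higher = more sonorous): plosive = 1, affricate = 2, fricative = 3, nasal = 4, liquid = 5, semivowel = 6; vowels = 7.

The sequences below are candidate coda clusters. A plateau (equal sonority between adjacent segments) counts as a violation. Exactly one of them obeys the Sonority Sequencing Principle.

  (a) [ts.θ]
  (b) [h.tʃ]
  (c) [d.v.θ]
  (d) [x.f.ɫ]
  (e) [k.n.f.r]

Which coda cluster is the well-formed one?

(a) 2-3 → violates
(b) 3-2 → obeys
(c) 1-3-3 → violates
(d) 3-3-5 → violates
(e) 1-4-3-5 → violates

b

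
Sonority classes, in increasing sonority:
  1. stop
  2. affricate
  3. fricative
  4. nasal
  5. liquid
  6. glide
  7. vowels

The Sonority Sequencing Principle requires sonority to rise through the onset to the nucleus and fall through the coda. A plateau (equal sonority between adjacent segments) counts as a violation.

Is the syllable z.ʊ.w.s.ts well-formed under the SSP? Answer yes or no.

Onset: /z/ is a fricative (sonority 3); then the nucleus /ʊ/ (sonority 7).
Onset profile 3-7 — rises to the nucleus.
Coda: /w/ is a glide (sonority 6), /s/ is a fricative (sonority 3), /ts/ is an affricate (sonority 2).
Coda profile 7-6-3-2 — falls from the nucleus.

yes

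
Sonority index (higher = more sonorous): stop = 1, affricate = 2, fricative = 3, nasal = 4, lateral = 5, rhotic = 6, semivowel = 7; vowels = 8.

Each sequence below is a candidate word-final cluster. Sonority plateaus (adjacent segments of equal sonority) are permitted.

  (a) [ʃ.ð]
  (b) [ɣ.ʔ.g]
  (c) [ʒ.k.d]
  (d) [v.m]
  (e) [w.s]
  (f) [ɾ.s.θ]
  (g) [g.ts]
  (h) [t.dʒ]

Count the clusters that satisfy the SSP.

5

(a) 3-3 → obeys
(b) 3-1-1 → obeys
(c) 3-1-1 → obeys
(d) 3-4 → violates
(e) 7-3 → obeys
(f) 6-3-3 → obeys
(g) 1-2 → violates
(h) 1-2 → violates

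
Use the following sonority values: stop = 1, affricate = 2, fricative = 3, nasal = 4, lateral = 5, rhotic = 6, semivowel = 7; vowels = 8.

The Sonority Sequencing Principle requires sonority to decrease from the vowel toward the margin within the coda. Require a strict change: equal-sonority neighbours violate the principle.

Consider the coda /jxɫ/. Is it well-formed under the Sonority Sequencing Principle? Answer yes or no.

no

/j/: semivowel = 7.
/x/: fricative = 3.
/ɫ/: lateral = 5.
The profile is 7-3-5. Between /x/ (3) and /ɫ/ (5) sonority does not fall, so the cluster violates the SSP.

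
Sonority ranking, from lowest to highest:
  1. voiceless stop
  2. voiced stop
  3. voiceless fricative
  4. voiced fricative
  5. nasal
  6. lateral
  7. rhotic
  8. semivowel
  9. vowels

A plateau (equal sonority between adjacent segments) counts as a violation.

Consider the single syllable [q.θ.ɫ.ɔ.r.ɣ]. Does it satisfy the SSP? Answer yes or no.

yes

Onset: /q/ is a voiceless stop (sonority 1), /θ/ is a voiceless fricative (sonority 3), /ɫ/ is a lateral (sonority 6); then the nucleus /ɔ/ (sonority 9).
Onset profile 1-3-6-9 — rises to the nucleus.
Coda: /r/ is a rhotic (sonority 7), /ɣ/ is a voiced fricative (sonority 4).
Coda profile 9-7-4 — falls from the nucleus.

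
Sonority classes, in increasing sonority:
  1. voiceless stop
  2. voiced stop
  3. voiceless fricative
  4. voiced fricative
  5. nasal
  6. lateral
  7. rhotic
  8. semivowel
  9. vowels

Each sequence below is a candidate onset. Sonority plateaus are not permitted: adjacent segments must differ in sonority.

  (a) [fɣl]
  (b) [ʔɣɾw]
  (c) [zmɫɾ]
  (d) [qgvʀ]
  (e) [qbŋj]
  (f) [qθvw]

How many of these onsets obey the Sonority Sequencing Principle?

6

(a) sonority 3-4-6: well-formed.
(b) sonority 1-4-7-8: well-formed.
(c) sonority 4-5-6-7: well-formed.
(d) sonority 1-2-4-7: well-formed.
(e) sonority 1-2-5-8: well-formed.
(f) sonority 1-3-4-8: well-formed.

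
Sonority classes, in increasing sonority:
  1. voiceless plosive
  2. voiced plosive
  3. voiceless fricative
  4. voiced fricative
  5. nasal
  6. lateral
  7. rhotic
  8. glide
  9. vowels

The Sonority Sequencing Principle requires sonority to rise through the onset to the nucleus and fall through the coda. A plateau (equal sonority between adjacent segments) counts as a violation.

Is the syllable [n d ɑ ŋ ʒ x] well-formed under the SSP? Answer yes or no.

no

Onset: /n/ is a nasal (sonority 5), /d/ is a voiced plosive (sonority 2); then the nucleus /ɑ/ (sonority 9).
Onset profile 5-2-9 — does not strictly rise throughout.
Coda: /ŋ/ is a nasal (sonority 5), /ʒ/ is a voiced fricative (sonority 4), /x/ is a voiceless fricative (sonority 3).
Coda profile 9-5-4-3 — falls from the nucleus.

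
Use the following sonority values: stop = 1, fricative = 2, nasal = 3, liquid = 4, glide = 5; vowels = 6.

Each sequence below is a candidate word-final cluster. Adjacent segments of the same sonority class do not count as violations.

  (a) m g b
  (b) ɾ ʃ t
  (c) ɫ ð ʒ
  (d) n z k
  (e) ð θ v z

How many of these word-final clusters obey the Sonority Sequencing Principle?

5

(a) sonority 3-1-1: well-formed.
(b) sonority 4-2-1: well-formed.
(c) sonority 4-2-2: well-formed.
(d) sonority 3-2-1: well-formed.
(e) sonority 2-2-2-2: well-formed.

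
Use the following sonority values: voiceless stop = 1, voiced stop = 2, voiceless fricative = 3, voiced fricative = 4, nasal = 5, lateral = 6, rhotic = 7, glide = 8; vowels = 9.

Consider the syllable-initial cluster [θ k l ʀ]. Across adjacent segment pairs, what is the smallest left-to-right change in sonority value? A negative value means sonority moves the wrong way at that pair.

/θ/ is a voiceless fricative (sonority 3).
/k/ is a voiceless stop (sonority 1).
/l/ is a lateral (sonority 6).
/ʀ/ is a rhotic (sonority 7).
/θ/→/k/: change -2.
/k/→/l/: change +5.
/l/→/ʀ/: change +1.
Minimum = -2.

-2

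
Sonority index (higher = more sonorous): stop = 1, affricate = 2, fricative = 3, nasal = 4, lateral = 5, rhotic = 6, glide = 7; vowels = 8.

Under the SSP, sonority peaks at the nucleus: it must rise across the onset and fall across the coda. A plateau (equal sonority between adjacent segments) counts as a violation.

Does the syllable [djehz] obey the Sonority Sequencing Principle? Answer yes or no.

no

Onset: /d/ is a stop (sonority 1), /j/ is a glide (sonority 7); then the nucleus /e/ (sonority 8).
Onset profile 1-7-8 — rises to the nucleus.
Coda: /h/ is a fricative (sonority 3), /z/ is a fricative (sonority 3).
Coda profile 8-3-3 — does not strictly fall throughout.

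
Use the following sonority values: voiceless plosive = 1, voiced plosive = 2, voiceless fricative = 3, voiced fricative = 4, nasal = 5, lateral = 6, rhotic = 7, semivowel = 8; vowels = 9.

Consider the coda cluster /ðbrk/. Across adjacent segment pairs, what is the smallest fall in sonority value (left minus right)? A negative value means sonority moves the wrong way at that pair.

/ð/ is a voiced fricative (sonority 4).
/b/ is a voiced plosive (sonority 2).
/r/ is a rhotic (sonority 7).
/k/ is a voiceless plosive (sonority 1).
/ð/→/b/: change +2.
/b/→/r/: change -5.
/r/→/k/: change +6.
Minimum = -5.

-5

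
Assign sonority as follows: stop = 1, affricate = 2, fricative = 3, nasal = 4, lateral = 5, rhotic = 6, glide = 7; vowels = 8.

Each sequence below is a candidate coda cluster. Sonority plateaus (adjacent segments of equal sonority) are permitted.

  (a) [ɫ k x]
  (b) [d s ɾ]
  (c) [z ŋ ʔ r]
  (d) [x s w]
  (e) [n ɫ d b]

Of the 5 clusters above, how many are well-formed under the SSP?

0

(a) sonority 5-1-3: ill-formed.
(b) sonority 1-3-6: ill-formed.
(c) sonority 3-4-1-6: ill-formed.
(d) sonority 3-3-7: ill-formed.
(e) sonority 4-5-1-1: ill-formed.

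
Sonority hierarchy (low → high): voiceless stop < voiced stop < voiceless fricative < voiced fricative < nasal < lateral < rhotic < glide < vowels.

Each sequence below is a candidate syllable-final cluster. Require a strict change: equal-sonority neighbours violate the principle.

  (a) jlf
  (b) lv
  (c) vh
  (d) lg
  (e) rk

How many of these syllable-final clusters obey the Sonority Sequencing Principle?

5

(a) jlf: profile 8-6-3 — obeys.
(b) lv: profile 6-4 — obeys.
(c) vh: profile 4-3 — obeys.
(d) lg: profile 6-2 — obeys.
(e) rk: profile 7-1 — obeys.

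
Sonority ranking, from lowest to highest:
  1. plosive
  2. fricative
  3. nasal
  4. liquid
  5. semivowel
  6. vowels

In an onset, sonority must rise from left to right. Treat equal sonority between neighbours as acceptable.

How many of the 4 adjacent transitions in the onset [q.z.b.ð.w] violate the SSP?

1

/q/: plosive = 1.
/z/: fricative = 2.
/b/: plosive = 1.
/ð/: fricative = 2.
/w/: semivowel = 5.
/q/→/z/: 1→2 (rises) — ok.
/z/→/b/: 2→1 (does not rise) — violation.
/b/→/ð/: 1→2 (rises) — ok.
/ð/→/w/: 2→5 (rises) — ok.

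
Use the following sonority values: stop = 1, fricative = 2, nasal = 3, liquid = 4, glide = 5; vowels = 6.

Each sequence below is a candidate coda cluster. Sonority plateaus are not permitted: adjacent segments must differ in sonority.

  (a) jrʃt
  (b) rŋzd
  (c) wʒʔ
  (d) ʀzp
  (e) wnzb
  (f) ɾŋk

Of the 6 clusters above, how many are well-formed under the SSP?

6

(a) sonority 5-4-2-1: well-formed.
(b) sonority 4-3-2-1: well-formed.
(c) sonority 5-2-1: well-formed.
(d) sonority 4-2-1: well-formed.
(e) sonority 5-3-2-1: well-formed.
(f) sonority 4-3-1: well-formed.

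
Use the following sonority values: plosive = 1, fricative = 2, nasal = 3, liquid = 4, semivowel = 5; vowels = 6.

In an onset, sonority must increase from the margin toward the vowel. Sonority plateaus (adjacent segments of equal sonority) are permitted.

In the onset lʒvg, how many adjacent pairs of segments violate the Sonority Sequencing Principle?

/l/ is a liquid (sonority 4).
/ʒ/ is a fricative (sonority 2).
/v/ is a fricative (sonority 2).
/g/ is a plosive (sonority 1).
/l/→/ʒ/: 4→2 (does not rise) — violation.
/ʒ/→/v/: 2→2 (plateau, allowed) — ok.
/v/→/g/: 2→1 (does not rise) — violation.

2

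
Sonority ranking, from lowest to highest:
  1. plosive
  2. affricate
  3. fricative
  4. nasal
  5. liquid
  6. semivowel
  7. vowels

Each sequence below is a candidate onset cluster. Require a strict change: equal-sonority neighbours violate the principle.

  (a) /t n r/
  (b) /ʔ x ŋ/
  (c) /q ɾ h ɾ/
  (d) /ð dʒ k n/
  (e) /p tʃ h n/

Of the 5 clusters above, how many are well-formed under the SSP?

3

(a) /t n r/: profile 1-4-5 — obeys.
(b) /ʔ x ŋ/: profile 1-3-4 — obeys.
(c) /q ɾ h ɾ/: profile 1-5-3-5 — violates.
(d) /ð dʒ k n/: profile 3-2-1-4 — violates.
(e) /p tʃ h n/: profile 1-2-3-4 — obeys.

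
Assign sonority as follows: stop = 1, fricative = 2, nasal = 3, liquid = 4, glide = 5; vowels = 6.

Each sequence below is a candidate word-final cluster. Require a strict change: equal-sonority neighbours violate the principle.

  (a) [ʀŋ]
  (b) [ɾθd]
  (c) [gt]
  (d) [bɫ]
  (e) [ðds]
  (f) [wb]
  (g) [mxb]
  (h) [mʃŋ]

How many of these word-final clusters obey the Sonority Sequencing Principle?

4

(a) 4-3 → obeys
(b) 4-2-1 → obeys
(c) 1-1 → violates
(d) 1-4 → violates
(e) 2-1-2 → violates
(f) 5-1 → obeys
(g) 3-2-1 → obeys
(h) 3-2-3 → violates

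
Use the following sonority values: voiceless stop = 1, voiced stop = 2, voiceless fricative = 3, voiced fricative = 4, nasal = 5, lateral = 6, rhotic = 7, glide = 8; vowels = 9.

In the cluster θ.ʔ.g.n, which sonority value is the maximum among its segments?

5

/θ/ — voiceless fricative, sonority 3.
/ʔ/ — voiceless stop, sonority 1.
/g/ — voiced stop, sonority 2.
/n/ — nasal, sonority 5.
The maximum is 5.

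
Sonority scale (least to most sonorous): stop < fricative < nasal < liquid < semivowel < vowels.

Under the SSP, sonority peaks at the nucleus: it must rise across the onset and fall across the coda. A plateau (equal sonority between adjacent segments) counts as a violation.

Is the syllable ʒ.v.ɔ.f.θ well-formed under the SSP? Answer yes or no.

Onset: /ʒ/ is a fricative (sonority 2), /v/ is a fricative (sonority 2); then the nucleus /ɔ/ (sonority 6).
Onset profile 2-2-6 — does not strictly rise throughout.
Coda: /f/ is a fricative (sonority 2), /θ/ is a fricative (sonority 2).
Coda profile 6-2-2 — does not strictly fall throughout.

no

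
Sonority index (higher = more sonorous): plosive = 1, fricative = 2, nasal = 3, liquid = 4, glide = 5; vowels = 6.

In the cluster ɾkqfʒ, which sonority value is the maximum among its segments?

/ɾ/: liquid = 4.
/k/: plosive = 1.
/q/: plosive = 1.
/f/: fricative = 2.
/ʒ/: fricative = 2.
The maximum is 4.

4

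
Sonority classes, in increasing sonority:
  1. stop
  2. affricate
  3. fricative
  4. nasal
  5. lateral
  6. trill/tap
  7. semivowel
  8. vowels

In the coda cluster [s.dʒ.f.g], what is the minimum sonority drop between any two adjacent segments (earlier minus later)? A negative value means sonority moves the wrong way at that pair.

/s/ — fricative, sonority 3.
/dʒ/ — affricate, sonority 2.
/f/ — fricative, sonority 3.
/g/ — stop, sonority 1.
/s/→/dʒ/: change +1.
/dʒ/→/f/: change -1.
/f/→/g/: change +2.
Minimum = -1.

-1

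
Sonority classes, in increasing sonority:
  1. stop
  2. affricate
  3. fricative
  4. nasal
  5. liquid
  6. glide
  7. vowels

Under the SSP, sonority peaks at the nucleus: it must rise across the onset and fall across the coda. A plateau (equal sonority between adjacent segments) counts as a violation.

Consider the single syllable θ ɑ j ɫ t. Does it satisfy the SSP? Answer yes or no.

Onset: /θ/ is a fricative (sonority 3); then the nucleus /ɑ/ (sonority 7).
Onset profile 3-7 — rises to the nucleus.
Coda: /j/ is a glide (sonority 6), /ɫ/ is a liquid (sonority 5), /t/ is a stop (sonority 1).
Coda profile 7-6-5-1 — falls from the nucleus.

yes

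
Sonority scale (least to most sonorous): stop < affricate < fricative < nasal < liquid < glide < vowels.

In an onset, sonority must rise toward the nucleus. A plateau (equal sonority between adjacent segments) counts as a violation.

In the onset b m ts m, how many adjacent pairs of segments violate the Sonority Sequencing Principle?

/b/ is a stop (sonority 1).
/m/ is a nasal (sonority 4).
/ts/ is an affricate (sonority 2).
/m/ is a nasal (sonority 4).
/b/→/m/: 1→4 (rises) — ok.
/m/→/ts/: 4→2 (does not rise) — violation.
/ts/→/m/: 2→4 (rises) — ok.

1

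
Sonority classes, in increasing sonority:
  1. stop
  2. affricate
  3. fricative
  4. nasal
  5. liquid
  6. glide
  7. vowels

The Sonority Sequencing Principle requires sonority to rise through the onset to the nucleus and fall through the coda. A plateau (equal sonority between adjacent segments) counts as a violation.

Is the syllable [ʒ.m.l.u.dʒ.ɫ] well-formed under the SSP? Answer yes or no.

Onset: /ʒ/ is a fricative (sonority 3), /m/ is a nasal (sonority 4), /l/ is a liquid (sonority 5); then the nucleus /u/ (sonority 7).
Onset profile 3-4-5-7 — rises to the nucleus.
Coda: /dʒ/ is an affricate (sonority 2), /ɫ/ is a liquid (sonority 5).
Coda profile 7-2-5 — does not strictly fall throughout.

no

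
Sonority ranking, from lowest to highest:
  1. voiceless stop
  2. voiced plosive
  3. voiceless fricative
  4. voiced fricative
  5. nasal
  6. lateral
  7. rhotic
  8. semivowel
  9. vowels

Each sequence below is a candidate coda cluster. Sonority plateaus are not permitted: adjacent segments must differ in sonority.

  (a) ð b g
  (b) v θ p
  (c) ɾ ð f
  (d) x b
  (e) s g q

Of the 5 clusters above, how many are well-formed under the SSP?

(a) sonority 4-2-2: ill-formed.
(b) sonority 4-3-1: well-formed.
(c) sonority 7-4-3: well-formed.
(d) sonority 3-2: well-formed.
(e) sonority 3-2-1: well-formed.

4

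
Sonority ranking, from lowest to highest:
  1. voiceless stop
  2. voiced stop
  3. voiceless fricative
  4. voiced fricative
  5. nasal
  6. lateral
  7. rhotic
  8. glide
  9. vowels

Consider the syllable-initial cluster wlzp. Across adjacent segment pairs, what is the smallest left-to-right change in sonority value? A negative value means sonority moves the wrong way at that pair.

/w/: glide = 8.
/l/: lateral = 6.
/z/: voiced fricative = 4.
/p/: voiceless stop = 1.
/w/→/l/: change -2.
/l/→/z/: change -2.
/z/→/p/: change -3.
Minimum = -3.

-3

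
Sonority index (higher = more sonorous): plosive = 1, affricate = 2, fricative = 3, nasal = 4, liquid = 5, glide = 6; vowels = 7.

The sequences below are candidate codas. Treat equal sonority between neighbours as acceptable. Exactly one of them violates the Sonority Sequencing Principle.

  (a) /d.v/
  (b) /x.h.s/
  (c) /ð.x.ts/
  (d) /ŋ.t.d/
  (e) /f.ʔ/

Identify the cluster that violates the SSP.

a

(a) 1-3 → violates
(b) 3-3-3 → obeys
(c) 3-3-2 → obeys
(d) 4-1-1 → obeys
(e) 3-1 → obeys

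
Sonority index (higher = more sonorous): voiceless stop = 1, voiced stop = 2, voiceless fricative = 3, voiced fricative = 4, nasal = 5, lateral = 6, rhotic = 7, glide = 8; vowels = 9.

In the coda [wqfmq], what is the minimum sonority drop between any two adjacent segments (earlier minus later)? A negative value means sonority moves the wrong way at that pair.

/w/: glide = 8.
/q/: voiceless stop = 1.
/f/: voiceless fricative = 3.
/m/: nasal = 5.
/q/: voiceless stop = 1.
/w/→/q/: change +7.
/q/→/f/: change -2.
/f/→/m/: change -2.
/m/→/q/: change +4.
Minimum = -2.

-2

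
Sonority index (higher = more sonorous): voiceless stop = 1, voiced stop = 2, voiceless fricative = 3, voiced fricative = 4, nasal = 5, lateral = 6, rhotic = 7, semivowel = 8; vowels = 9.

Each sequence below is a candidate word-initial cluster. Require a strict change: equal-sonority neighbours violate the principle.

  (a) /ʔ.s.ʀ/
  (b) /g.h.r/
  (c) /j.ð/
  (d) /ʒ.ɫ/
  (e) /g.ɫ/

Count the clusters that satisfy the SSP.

4

(a) /ʔ.s.ʀ/: profile 1-3-7 — obeys.
(b) /g.h.r/: profile 2-3-7 — obeys.
(c) /j.ð/: profile 8-4 — violates.
(d) /ʒ.ɫ/: profile 4-6 — obeys.
(e) /g.ɫ/: profile 2-6 — obeys.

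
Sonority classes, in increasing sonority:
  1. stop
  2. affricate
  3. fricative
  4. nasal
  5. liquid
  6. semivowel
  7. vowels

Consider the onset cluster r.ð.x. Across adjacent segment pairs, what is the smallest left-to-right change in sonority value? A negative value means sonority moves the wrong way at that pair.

-2

/r/ is a liquid (sonority 5).
/ð/ is a fricative (sonority 3).
/x/ is a fricative (sonority 3).
/r/→/ð/: change -2.
/ð/→/x/: change +0.
Minimum = -2.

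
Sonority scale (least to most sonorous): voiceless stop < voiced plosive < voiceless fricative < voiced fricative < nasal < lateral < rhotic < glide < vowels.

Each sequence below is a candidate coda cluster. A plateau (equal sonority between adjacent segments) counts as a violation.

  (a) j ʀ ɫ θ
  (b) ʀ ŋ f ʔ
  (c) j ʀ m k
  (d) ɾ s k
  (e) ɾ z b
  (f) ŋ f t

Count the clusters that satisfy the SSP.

6

(a) j ʀ ɫ θ: profile 8-7-6-3 — obeys.
(b) ʀ ŋ f ʔ: profile 7-5-3-1 — obeys.
(c) j ʀ m k: profile 8-7-5-1 — obeys.
(d) ɾ s k: profile 7-3-1 — obeys.
(e) ɾ z b: profile 7-4-2 — obeys.
(f) ŋ f t: profile 5-3-1 — obeys.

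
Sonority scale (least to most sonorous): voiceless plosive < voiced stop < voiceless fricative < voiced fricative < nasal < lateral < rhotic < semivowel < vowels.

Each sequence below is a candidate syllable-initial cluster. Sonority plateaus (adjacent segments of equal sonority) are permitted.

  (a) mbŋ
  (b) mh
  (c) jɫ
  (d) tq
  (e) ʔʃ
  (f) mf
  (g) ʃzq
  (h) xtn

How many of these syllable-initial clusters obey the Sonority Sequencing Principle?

(a) 5-2-5 → violates
(b) 5-3 → violates
(c) 8-6 → violates
(d) 1-1 → obeys
(e) 1-3 → obeys
(f) 5-3 → violates
(g) 3-4-1 → violates
(h) 3-1-5 → violates

2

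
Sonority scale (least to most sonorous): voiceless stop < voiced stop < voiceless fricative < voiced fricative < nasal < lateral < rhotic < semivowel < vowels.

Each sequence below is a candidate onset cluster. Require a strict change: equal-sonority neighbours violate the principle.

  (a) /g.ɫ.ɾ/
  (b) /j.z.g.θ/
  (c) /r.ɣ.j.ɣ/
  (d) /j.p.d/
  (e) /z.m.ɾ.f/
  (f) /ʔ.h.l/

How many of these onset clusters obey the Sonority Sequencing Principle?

2

(a) 2-6-7 → obeys
(b) 8-4-2-3 → violates
(c) 7-4-8-4 → violates
(d) 8-1-2 → violates
(e) 4-5-7-3 → violates
(f) 1-3-6 → obeys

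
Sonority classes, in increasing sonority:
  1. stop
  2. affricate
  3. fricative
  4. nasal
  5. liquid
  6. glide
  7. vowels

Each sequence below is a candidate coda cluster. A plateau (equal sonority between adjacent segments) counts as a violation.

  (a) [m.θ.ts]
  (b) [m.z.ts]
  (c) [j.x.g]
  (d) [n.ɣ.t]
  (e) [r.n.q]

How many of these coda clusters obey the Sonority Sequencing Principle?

5

(a) sonority 4-3-2: well-formed.
(b) sonority 4-3-2: well-formed.
(c) sonority 6-3-1: well-formed.
(d) sonority 4-3-1: well-formed.
(e) sonority 5-4-1: well-formed.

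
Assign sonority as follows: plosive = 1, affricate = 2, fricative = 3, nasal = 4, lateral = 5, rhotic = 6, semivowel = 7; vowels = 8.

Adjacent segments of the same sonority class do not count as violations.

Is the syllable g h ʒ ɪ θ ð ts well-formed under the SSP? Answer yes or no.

yes

Onset: /g/ is a plosive (sonority 1), /h/ is a fricative (sonority 3), /ʒ/ is a fricative (sonority 3); then the nucleus /ɪ/ (sonority 8).
Onset profile 1-3-3-8 — rises to the nucleus.
Coda: /θ/ is a fricative (sonority 3), /ð/ is a fricative (sonority 3), /ts/ is an affricate (sonority 2).
Coda profile 8-3-3-2 — falls from the nucleus.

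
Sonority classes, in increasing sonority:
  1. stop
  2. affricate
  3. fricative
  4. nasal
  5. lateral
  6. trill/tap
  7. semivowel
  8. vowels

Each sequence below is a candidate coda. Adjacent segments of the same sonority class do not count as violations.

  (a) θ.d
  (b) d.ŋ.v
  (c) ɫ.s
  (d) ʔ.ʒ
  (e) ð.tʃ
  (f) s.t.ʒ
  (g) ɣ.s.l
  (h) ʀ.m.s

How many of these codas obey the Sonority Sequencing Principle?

4

(a) θ.d: profile 3-1 — obeys.
(b) d.ŋ.v: profile 1-4-3 — violates.
(c) ɫ.s: profile 5-3 — obeys.
(d) ʔ.ʒ: profile 1-3 — violates.
(e) ð.tʃ: profile 3-2 — obeys.
(f) s.t.ʒ: profile 3-1-3 — violates.
(g) ɣ.s.l: profile 3-3-5 — violates.
(h) ʀ.m.s: profile 6-4-3 — obeys.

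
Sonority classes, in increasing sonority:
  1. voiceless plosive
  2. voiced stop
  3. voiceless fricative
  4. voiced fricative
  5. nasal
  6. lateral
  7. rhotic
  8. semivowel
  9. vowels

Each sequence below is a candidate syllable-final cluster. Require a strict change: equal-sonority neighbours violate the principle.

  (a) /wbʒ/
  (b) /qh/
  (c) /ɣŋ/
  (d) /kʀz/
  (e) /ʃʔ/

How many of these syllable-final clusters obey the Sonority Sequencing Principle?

1

(a) /wbʒ/: profile 8-2-4 — violates.
(b) /qh/: profile 1-3 — violates.
(c) /ɣŋ/: profile 4-5 — violates.
(d) /kʀz/: profile 1-7-4 — violates.
(e) /ʃʔ/: profile 3-1 — obeys.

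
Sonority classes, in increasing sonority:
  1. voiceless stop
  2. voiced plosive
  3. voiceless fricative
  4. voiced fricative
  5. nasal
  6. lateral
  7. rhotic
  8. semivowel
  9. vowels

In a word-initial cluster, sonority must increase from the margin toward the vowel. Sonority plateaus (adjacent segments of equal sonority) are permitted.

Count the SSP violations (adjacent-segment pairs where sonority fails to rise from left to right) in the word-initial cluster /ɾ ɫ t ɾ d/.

/ɾ/ — rhotic, sonority 7.
/ɫ/ — lateral, sonority 6.
/t/ — voiceless stop, sonority 1.
/ɾ/ — rhotic, sonority 7.
/d/ — voiced plosive, sonority 2.
/ɾ/→/ɫ/: 7→6 (does not rise) — violation.
/ɫ/→/t/: 6→1 (does not rise) — violation.
/t/→/ɾ/: 1→7 (rises) — ok.
/ɾ/→/d/: 7→2 (does not rise) — violation.

3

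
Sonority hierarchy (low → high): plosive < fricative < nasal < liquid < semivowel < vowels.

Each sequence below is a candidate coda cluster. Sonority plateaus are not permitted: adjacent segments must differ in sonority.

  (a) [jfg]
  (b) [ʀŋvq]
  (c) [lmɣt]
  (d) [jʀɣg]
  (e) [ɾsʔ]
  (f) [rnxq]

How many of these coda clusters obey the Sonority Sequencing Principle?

(a) [jfg]: profile 5-2-1 — obeys.
(b) [ʀŋvq]: profile 4-3-2-1 — obeys.
(c) [lmɣt]: profile 4-3-2-1 — obeys.
(d) [jʀɣg]: profile 5-4-2-1 — obeys.
(e) [ɾsʔ]: profile 4-2-1 — obeys.
(f) [rnxq]: profile 4-3-2-1 — obeys.

6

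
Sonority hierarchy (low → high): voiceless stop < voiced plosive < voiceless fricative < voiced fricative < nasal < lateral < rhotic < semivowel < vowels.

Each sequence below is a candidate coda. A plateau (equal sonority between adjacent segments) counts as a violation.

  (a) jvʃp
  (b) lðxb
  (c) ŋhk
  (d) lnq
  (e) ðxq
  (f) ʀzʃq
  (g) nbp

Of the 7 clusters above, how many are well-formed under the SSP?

7

(a) sonority 8-4-3-1: well-formed.
(b) sonority 6-4-3-2: well-formed.
(c) sonority 5-3-1: well-formed.
(d) sonority 6-5-1: well-formed.
(e) sonority 4-3-1: well-formed.
(f) sonority 7-4-3-1: well-formed.
(g) sonority 5-2-1: well-formed.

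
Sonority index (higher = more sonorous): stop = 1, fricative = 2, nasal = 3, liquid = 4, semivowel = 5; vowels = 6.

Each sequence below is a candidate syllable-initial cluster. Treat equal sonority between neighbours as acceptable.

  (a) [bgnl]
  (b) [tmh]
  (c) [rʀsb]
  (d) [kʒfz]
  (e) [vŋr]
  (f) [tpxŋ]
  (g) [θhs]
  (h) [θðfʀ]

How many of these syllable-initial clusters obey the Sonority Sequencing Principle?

6

(a) sonority 1-1-3-4: well-formed.
(b) sonority 1-3-2: ill-formed.
(c) sonority 4-4-2-1: ill-formed.
(d) sonority 1-2-2-2: well-formed.
(e) sonority 2-3-4: well-formed.
(f) sonority 1-1-2-3: well-formed.
(g) sonority 2-2-2: well-formed.
(h) sonority 2-2-2-4: well-formed.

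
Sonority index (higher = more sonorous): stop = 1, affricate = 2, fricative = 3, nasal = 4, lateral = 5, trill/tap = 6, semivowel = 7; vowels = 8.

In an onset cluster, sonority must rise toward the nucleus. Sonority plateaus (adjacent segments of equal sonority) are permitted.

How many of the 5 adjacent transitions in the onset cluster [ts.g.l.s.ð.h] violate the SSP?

/ts/ is an affricate (sonority 2).
/g/ is a stop (sonority 1).
/l/ is a lateral (sonority 5).
/s/ is a fricative (sonority 3).
/ð/ is a fricative (sonority 3).
/h/ is a fricative (sonority 3).
/ts/→/g/: 2→1 (does not rise) — violation.
/g/→/l/: 1→5 (rises) — ok.
/l/→/s/: 5→3 (does not rise) — violation.
/s/→/ð/: 3→3 (plateau, allowed) — ok.
/ð/→/h/: 3→3 (plateau, allowed) — ok.

2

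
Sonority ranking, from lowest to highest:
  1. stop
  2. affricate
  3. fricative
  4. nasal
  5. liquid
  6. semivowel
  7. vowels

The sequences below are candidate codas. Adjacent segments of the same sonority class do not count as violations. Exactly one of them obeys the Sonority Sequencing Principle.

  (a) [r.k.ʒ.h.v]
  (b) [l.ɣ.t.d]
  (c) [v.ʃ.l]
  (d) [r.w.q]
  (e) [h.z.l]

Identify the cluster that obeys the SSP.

b

(a) sonority 5-1-3-3-3: ill-formed.
(b) sonority 5-3-1-1: well-formed.
(c) sonority 3-3-5: ill-formed.
(d) sonority 5-6-1: ill-formed.
(e) sonority 3-3-5: ill-formed.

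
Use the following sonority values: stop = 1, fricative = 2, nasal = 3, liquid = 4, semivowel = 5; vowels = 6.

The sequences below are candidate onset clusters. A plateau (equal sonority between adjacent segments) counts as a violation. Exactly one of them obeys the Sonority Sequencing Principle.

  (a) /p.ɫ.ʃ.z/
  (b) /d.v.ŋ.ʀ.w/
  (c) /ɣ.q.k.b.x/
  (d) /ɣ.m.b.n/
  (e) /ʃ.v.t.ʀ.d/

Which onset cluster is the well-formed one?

b

(a) 1-4-2-2 → violates
(b) 1-2-3-4-5 → obeys
(c) 2-1-1-1-2 → violates
(d) 2-3-1-3 → violates
(e) 2-2-1-4-1 → violates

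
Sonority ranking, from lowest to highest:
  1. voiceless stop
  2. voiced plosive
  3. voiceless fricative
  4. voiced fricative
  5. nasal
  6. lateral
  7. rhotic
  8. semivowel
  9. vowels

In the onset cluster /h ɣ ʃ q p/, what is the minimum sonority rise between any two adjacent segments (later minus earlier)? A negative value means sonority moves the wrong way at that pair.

-2

/h/ is a voiceless fricative (sonority 3).
/ɣ/ is a voiced fricative (sonority 4).
/ʃ/ is a voiceless fricative (sonority 3).
/q/ is a voiceless stop (sonority 1).
/p/ is a voiceless stop (sonority 1).
/h/→/ɣ/: change +1.
/ɣ/→/ʃ/: change -1.
/ʃ/→/q/: change -2.
/q/→/p/: change +0.
Minimum = -2.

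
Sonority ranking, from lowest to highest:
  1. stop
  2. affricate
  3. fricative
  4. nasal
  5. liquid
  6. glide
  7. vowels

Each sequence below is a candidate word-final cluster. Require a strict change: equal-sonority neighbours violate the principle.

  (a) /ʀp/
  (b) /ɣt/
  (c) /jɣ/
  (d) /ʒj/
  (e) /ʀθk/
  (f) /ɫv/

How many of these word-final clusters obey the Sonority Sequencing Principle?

5

(a) sonority 5-1: well-formed.
(b) sonority 3-1: well-formed.
(c) sonority 6-3: well-formed.
(d) sonority 3-6: ill-formed.
(e) sonority 5-3-1: well-formed.
(f) sonority 5-3: well-formed.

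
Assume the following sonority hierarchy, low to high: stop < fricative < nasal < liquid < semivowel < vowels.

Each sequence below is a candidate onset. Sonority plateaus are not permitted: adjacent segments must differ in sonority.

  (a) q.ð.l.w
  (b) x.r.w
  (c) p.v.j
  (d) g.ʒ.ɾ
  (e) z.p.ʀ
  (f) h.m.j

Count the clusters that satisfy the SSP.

5

(a) 1-2-4-5 → obeys
(b) 2-4-5 → obeys
(c) 1-2-5 → obeys
(d) 1-2-4 → obeys
(e) 2-1-4 → violates
(f) 2-3-5 → obeys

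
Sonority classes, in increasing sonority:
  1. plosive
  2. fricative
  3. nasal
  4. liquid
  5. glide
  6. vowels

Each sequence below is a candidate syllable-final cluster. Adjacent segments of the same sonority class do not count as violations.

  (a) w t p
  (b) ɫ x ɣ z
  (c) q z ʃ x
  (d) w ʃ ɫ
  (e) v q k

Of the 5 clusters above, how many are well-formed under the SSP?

3

(a) 5-1-1 → obeys
(b) 4-2-2-2 → obeys
(c) 1-2-2-2 → violates
(d) 5-2-4 → violates
(e) 2-1-1 → obeys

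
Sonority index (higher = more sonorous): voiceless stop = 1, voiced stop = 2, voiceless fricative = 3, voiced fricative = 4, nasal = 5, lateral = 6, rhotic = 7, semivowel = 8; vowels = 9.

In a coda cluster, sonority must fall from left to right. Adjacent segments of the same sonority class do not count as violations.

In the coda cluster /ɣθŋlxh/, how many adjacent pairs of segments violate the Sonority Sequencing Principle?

2

/ɣ/ is a voiced fricative (sonority 4).
/θ/ is a voiceless fricative (sonority 3).
/ŋ/ is a nasal (sonority 5).
/l/ is a lateral (sonority 6).
/x/ is a voiceless fricative (sonority 3).
/h/ is a voiceless fricative (sonority 3).
/ɣ/→/θ/: 4→3 (falls) — ok.
/θ/→/ŋ/: 3→5 (does not fall) — violation.
/ŋ/→/l/: 5→6 (does not fall) — violation.
/l/→/x/: 6→3 (falls) — ok.
/x/→/h/: 3→3 (plateau, allowed) — ok.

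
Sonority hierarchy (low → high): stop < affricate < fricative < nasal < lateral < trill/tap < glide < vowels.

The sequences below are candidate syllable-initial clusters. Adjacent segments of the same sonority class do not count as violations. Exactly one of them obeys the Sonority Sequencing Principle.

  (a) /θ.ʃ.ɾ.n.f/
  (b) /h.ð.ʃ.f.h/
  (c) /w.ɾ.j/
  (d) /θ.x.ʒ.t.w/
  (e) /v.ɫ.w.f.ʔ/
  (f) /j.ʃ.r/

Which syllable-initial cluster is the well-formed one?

b

(a) 3-3-6-4-3 → violates
(b) 3-3-3-3-3 → obeys
(c) 7-6-7 → violates
(d) 3-3-3-1-7 → violates
(e) 3-5-7-3-1 → violates
(f) 7-3-6 → violates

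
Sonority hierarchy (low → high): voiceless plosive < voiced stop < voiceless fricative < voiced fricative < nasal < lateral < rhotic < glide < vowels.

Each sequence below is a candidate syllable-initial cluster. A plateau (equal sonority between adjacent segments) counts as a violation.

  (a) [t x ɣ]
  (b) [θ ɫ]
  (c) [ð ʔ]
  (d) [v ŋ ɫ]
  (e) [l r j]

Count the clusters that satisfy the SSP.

(a) sonority 1-3-4: well-formed.
(b) sonority 3-6: well-formed.
(c) sonority 4-1: ill-formed.
(d) sonority 4-5-6: well-formed.
(e) sonority 6-7-8: well-formed.

4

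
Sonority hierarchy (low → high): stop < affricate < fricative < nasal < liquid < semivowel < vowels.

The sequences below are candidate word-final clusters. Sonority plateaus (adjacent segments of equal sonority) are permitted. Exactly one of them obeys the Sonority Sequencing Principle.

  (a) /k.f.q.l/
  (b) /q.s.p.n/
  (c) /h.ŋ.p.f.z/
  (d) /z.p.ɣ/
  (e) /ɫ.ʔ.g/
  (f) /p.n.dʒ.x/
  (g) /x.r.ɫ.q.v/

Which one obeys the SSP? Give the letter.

e

(a) sonority 1-3-1-5: ill-formed.
(b) sonority 1-3-1-4: ill-formed.
(c) sonority 3-4-1-3-3: ill-formed.
(d) sonority 3-1-3: ill-formed.
(e) sonority 5-1-1: well-formed.
(f) sonority 1-4-2-3: ill-formed.
(g) sonority 3-5-5-1-3: ill-formed.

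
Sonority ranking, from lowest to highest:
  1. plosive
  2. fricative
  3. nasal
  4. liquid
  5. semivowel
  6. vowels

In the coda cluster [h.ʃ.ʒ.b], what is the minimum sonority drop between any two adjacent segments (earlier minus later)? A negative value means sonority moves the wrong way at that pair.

/h/ — fricative, sonority 2.
/ʃ/ — fricative, sonority 2.
/ʒ/ — fricative, sonority 2.
/b/ — plosive, sonority 1.
/h/→/ʃ/: change +0.
/ʃ/→/ʒ/: change +0.
/ʒ/→/b/: change +1.
Minimum = 0.

0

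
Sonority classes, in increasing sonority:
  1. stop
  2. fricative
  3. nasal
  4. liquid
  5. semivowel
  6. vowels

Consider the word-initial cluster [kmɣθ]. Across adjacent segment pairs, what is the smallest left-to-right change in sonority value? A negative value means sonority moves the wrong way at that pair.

/k/: stop = 1.
/m/: nasal = 3.
/ɣ/: fricative = 2.
/θ/: fricative = 2.
/k/→/m/: change +2.
/m/→/ɣ/: change -1.
/ɣ/→/θ/: change +0.
Minimum = -1.

-1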